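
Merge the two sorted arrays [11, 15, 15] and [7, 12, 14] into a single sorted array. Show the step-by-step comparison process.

Merging process:

Compare 11 vs 7: take 7 from right. Merged: [7]
Compare 11 vs 12: take 11 from left. Merged: [7, 11]
Compare 15 vs 12: take 12 from right. Merged: [7, 11, 12]
Compare 15 vs 14: take 14 from right. Merged: [7, 11, 12, 14]
Append remaining from left: [15, 15]. Merged: [7, 11, 12, 14, 15, 15]

Final merged array: [7, 11, 12, 14, 15, 15]
Total comparisons: 4

The merged array is [7, 11, 12, 14, 15, 15], requiring 4 comparisons. The merge step runs in O(n) time where n is the total number of elements.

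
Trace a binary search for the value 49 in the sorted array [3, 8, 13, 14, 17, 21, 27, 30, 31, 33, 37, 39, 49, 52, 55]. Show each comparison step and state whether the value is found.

Binary search for 49 in [3, 8, 13, 14, 17, 21, 27, 30, 31, 33, 37, 39, 49, 52, 55]:

lo=0, hi=14, mid=7, arr[mid]=30 -> 30 < 49, search right half
lo=8, hi=14, mid=11, arr[mid]=39 -> 39 < 49, search right half
lo=12, hi=14, mid=13, arr[mid]=52 -> 52 > 49, search left half
lo=12, hi=12, mid=12, arr[mid]=49 -> Found target at index 12!

Binary search finds 49 at index 12 after 4 comparisons. The search repeatedly halves the search space by comparing with the middle element.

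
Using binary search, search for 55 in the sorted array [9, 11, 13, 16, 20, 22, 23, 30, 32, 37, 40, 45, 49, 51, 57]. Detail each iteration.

Binary search for 55 in [9, 11, 13, 16, 20, 22, 23, 30, 32, 37, 40, 45, 49, 51, 57]:

lo=0, hi=14, mid=7, arr[mid]=30 -> 30 < 55, search right half
lo=8, hi=14, mid=11, arr[mid]=45 -> 45 < 55, search right half
lo=12, hi=14, mid=13, arr[mid]=51 -> 51 < 55, search right half
lo=14, hi=14, mid=14, arr[mid]=57 -> 57 > 55, search left half
lo=14 > hi=13, target 55 not found

Binary search determines that 55 is not in the array after 4 comparisons. The search space was exhausted without finding the target.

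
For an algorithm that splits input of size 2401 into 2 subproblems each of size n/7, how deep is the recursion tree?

For divide and conquer with division factor 7:

Problem sizes at each level:
Level 0: 2401
Level 1: 343
Level 2: 49
Level 3: 7
Level 4: 1

The root is level 0 and the size-1 base case is level 4 (the tree spans levels 0 through 4, i.e. 5 levels counting the root), so the depth is the number of divisions: log_7(2401) = 4

The recursion tree depth is log_7(2401) = 4. At each level, the problem size is divided by 7, so it takes 4 divisions to reduce to a base case of size 1. The algorithm makes 2 recursive calls at each level.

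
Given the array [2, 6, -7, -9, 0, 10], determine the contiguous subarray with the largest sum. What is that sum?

Using Kadane's algorithm on [2, 6, -7, -9, 0, 10]:

Scanning through the array:
Position 1 (value 6): max_ending_here = 8, max_so_far = 8
Position 2 (value -7): max_ending_here = 1, max_so_far = 8
Position 3 (value -9): max_ending_here = -8, max_so_far = 8
Position 4 (value 0): max_ending_here = 0, max_so_far = 8
Position 5 (value 10): max_ending_here = 10, max_so_far = 10

Maximum subarray: [0, 10]
Maximum sum: 10

The maximum subarray is [0, 10] with sum 10. This subarray runs from index 4 to index 5.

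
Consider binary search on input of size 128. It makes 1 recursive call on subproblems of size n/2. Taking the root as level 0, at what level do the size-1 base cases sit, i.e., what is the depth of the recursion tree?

For divide and conquer with division factor 2:

Problem sizes at each level:
Level 0: 128
Level 1: 64
Level 2: 32
Level 3: 16
Level 4: 8
Level 5: 4
Level 6: 2
Level 7: 1

The root is level 0 and the size-1 base case is level 7 (the tree spans levels 0 through 7, i.e. 8 levels counting the root), so the depth is the number of divisions: log_2(128) = 7

The recursion tree depth is log_2(128) = 7. At each level, the problem size is divided by 2, so it takes 7 divisions to reduce to a base case of size 1. The algorithm makes 1 recursive call at each level.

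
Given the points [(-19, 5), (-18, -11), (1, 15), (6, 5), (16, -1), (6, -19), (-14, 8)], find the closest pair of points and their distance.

Computing all pairwise distances among 7 points:

d((-19, 5), (-18, -11)) = 16.0312
d((-19, 5), (1, 15)) = 22.3607
d((-19, 5), (6, 5)) = 25.0
d((-19, 5), (16, -1)) = 35.5106
d((-19, 5), (6, -19)) = 34.6554
d((-19, 5), (-14, 8)) = 5.831 <-- minimum
d((-18, -11), (1, 15)) = 32.2025
d((-18, -11), (6, 5)) = 28.8444
d((-18, -11), (16, -1)) = 35.4401
d((-18, -11), (6, -19)) = 25.2982
d((-18, -11), (-14, 8)) = 19.4165
d((1, 15), (6, 5)) = 11.1803
d((1, 15), (16, -1)) = 21.9317
d((1, 15), (6, -19)) = 34.3657
d((1, 15), (-14, 8)) = 16.5529
d((6, 5), (16, -1)) = 11.6619
d((6, 5), (6, -19)) = 24.0
d((6, 5), (-14, 8)) = 20.2237
d((16, -1), (6, -19)) = 20.5913
d((16, -1), (-14, 8)) = 31.3209
d((6, -19), (-14, 8)) = 33.6006

Closest pair: (-19, 5) and (-14, 8) with distance 5.831

The closest pair is (-19, 5) and (-14, 8) with Euclidean distance 5.831. For 7 points, brute-force pairwise comparison is shown above. For large n, the divide-and-conquer algorithm (sort by x, recurse on halves, check the dividing strip) achieves O(n log n).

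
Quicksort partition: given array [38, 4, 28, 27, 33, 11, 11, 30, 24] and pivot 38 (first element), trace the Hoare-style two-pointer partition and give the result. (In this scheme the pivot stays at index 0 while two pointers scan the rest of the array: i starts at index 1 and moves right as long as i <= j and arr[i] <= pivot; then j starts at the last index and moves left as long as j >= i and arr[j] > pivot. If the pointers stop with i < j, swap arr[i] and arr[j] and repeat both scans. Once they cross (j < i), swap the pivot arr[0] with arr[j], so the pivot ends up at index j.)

Hoare-style two-pointer partition with pivot = 38:

Initial array: [38, 4, 28, 27, 33, 11, 11, 30, 24]

Pointers start at i = 1, j = 8.
i ends at 9, j ends at 8: the pointers have crossed (j < i), so scanning stops.

Swap pivot arr[0] with arr[8] to place pivot at position 8: [24, 4, 28, 27, 33, 11, 11, 30, 38]
Pivot position: 8

After partitioning with pivot 38, the array becomes [24, 4, 28, 27, 33, 11, 11, 30, 38]. The pivot is placed at index 8. All elements to the left of the pivot are <= 38, and all elements to the right are > 38.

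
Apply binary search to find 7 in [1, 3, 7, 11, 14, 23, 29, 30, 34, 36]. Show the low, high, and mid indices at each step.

Binary search for 7 in [1, 3, 7, 11, 14, 23, 29, 30, 34, 36]:

lo=0, hi=9, mid=4, arr[mid]=14 -> 14 > 7, search left half
lo=0, hi=3, mid=1, arr[mid]=3 -> 3 < 7, search right half
lo=2, hi=3, mid=2, arr[mid]=7 -> Found target at index 2!

Binary search finds 7 at index 2 after 3 comparisons. The search repeatedly halves the search space by comparing with the middle element.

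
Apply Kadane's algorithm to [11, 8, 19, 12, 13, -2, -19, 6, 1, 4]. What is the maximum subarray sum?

Using Kadane's algorithm on [11, 8, 19, 12, 13, -2, -19, 6, 1, 4]:

Scanning through the array:
Position 1 (value 8): max_ending_here = 19, max_so_far = 19
Position 2 (value 19): max_ending_here = 38, max_so_far = 38
Position 3 (value 12): max_ending_here = 50, max_so_far = 50
Position 4 (value 13): max_ending_here = 63, max_so_far = 63
Position 5 (value -2): max_ending_here = 61, max_so_far = 63
Position 6 (value -19): max_ending_here = 42, max_so_far = 63
Position 7 (value 6): max_ending_here = 48, max_so_far = 63
Position 8 (value 1): max_ending_here = 49, max_so_far = 63
Position 9 (value 4): max_ending_here = 53, max_so_far = 63

Maximum subarray: [11, 8, 19, 12, 13]
Maximum sum: 63

The maximum subarray is [11, 8, 19, 12, 13] with sum 63. This subarray runs from index 0 to index 4.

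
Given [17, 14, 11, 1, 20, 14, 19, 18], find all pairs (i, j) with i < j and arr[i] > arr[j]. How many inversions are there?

Finding inversions in [17, 14, 11, 1, 20, 14, 19, 18]:

(0, 1): arr[0]=17 > arr[1]=14
(0, 2): arr[0]=17 > arr[2]=11
(0, 3): arr[0]=17 > arr[3]=1
(0, 5): arr[0]=17 > arr[5]=14
(1, 2): arr[1]=14 > arr[2]=11
(1, 3): arr[1]=14 > arr[3]=1
(2, 3): arr[2]=11 > arr[3]=1
(4, 5): arr[4]=20 > arr[5]=14
(4, 6): arr[4]=20 > arr[6]=19
(4, 7): arr[4]=20 > arr[7]=18
(6, 7): arr[6]=19 > arr[7]=18

Total inversions: 11

The array has 11 inversion(s): (0,1), (0,2), (0,3), (0,5), (1,2), (1,3), (2,3), (4,5), (4,6), (4,7), (6,7). Each pair (i,j) satisfies i < j and arr[i] > arr[j].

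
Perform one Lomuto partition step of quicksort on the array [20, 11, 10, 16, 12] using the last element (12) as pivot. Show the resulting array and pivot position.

Lomuto partition with pivot = 12:

Initial array: [20, 11, 10, 16, 12]

arr[0]=20 > 12: no swap
arr[1]=11 <= 12: swap with position 0, array becomes [11, 20, 10, 16, 12]
arr[2]=10 <= 12: swap with position 1, array becomes [11, 10, 20, 16, 12]
arr[3]=16 > 12: no swap

Place pivot at position 2: [11, 10, 12, 16, 20]
Pivot position: 2

After partitioning with pivot 12, the array becomes [11, 10, 12, 16, 20]. The pivot is placed at index 2. All elements to the left of the pivot are <= 12, and all elements to the right are > 12.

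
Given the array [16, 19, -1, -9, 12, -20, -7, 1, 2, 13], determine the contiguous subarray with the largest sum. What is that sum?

Using Kadane's algorithm on [16, 19, -1, -9, 12, -20, -7, 1, 2, 13]:

Scanning through the array:
Position 1 (value 19): max_ending_here = 35, max_so_far = 35
Position 2 (value -1): max_ending_here = 34, max_so_far = 35
Position 3 (value -9): max_ending_here = 25, max_so_far = 35
Position 4 (value 12): max_ending_here = 37, max_so_far = 37
Position 5 (value -20): max_ending_here = 17, max_so_far = 37
Position 6 (value -7): max_ending_here = 10, max_so_far = 37
Position 7 (value 1): max_ending_here = 11, max_so_far = 37
Position 8 (value 2): max_ending_here = 13, max_so_far = 37
Position 9 (value 13): max_ending_here = 26, max_so_far = 37

Maximum subarray: [16, 19, -1, -9, 12]
Maximum sum: 37

The maximum subarray is [16, 19, -1, -9, 12] with sum 37. This subarray runs from index 0 to index 4.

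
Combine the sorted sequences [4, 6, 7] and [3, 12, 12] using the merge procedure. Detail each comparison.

Merging process:

Compare 4 vs 3: take 3 from right. Merged: [3]
Compare 4 vs 12: take 4 from left. Merged: [3, 4]
Compare 6 vs 12: take 6 from left. Merged: [3, 4, 6]
Compare 7 vs 12: take 7 from left. Merged: [3, 4, 6, 7]
Append remaining from right: [12, 12]. Merged: [3, 4, 6, 7, 12, 12]

Final merged array: [3, 4, 6, 7, 12, 12]
Total comparisons: 4

The merged array is [3, 4, 6, 7, 12, 12], requiring 4 comparisons. The merge step runs in O(n) time where n is the total number of elements.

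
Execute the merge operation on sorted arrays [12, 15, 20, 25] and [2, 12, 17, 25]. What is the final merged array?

Merging process:

Compare 12 vs 2: take 2 from right. Merged: [2]
Compare 12 vs 12: take 12 from left. Merged: [2, 12]
Compare 15 vs 12: take 12 from right. Merged: [2, 12, 12]
Compare 15 vs 17: take 15 from left. Merged: [2, 12, 12, 15]
Compare 20 vs 17: take 17 from right. Merged: [2, 12, 12, 15, 17]
Compare 20 vs 25: take 20 from left. Merged: [2, 12, 12, 15, 17, 20]
Compare 25 vs 25: take 25 from left. Merged: [2, 12, 12, 15, 17, 20, 25]
Append remaining from right: [25]. Merged: [2, 12, 12, 15, 17, 20, 25, 25]

Final merged array: [2, 12, 12, 15, 17, 20, 25, 25]
Total comparisons: 7

The merged array is [2, 12, 12, 15, 17, 20, 25, 25], requiring 7 comparisons. The merge step runs in O(n) time where n is the total number of elements.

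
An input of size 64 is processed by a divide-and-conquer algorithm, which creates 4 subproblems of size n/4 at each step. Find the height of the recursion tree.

For divide and conquer with division factor 4:

Problem sizes at each level:
Level 0: 64
Level 1: 16
Level 2: 4
Level 3: 1

The root is level 0 and the size-1 base case is level 3 (the tree spans levels 0 through 3, i.e. 4 levels counting the root), so the depth is the number of divisions: log_4(64) = 3

The recursion tree depth is log_4(64) = 3. At each level, the problem size is divided by 4, so it takes 3 divisions to reduce to a base case of size 1. The algorithm makes 4 recursive calls at each level.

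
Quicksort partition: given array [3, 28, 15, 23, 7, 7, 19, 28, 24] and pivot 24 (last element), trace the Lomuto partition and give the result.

Lomuto partition with pivot = 24:

Initial array: [3, 28, 15, 23, 7, 7, 19, 28, 24]

arr[0]=3 <= 24: swap with position 0, array becomes [3, 28, 15, 23, 7, 7, 19, 28, 24]
arr[1]=28 > 24: no swap
arr[2]=15 <= 24: swap with position 1, array becomes [3, 15, 28, 23, 7, 7, 19, 28, 24]
arr[3]=23 <= 24: swap with position 2, array becomes [3, 15, 23, 28, 7, 7, 19, 28, 24]
arr[4]=7 <= 24: swap with position 3, array becomes [3, 15, 23, 7, 28, 7, 19, 28, 24]
arr[5]=7 <= 24: swap with position 4, array becomes [3, 15, 23, 7, 7, 28, 19, 28, 24]
arr[6]=19 <= 24: swap with position 5, array becomes [3, 15, 23, 7, 7, 19, 28, 28, 24]
arr[7]=28 > 24: no swap

Place pivot at position 6: [3, 15, 23, 7, 7, 19, 24, 28, 28]
Pivot position: 6

After partitioning with pivot 24, the array becomes [3, 15, 23, 7, 7, 19, 24, 28, 28]. The pivot is placed at index 6. All elements to the left of the pivot are <= 24, and all elements to the right are > 24.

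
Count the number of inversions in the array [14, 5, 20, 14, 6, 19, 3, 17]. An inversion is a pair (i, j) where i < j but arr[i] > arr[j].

Finding inversions in [14, 5, 20, 14, 6, 19, 3, 17]:

(0, 1): arr[0]=14 > arr[1]=5
(0, 4): arr[0]=14 > arr[4]=6
(0, 6): arr[0]=14 > arr[6]=3
(1, 6): arr[1]=5 > arr[6]=3
(2, 3): arr[2]=20 > arr[3]=14
(2, 4): arr[2]=20 > arr[4]=6
(2, 5): arr[2]=20 > arr[5]=19
(2, 6): arr[2]=20 > arr[6]=3
(2, 7): arr[2]=20 > arr[7]=17
(3, 4): arr[3]=14 > arr[4]=6
(3, 6): arr[3]=14 > arr[6]=3
(4, 6): arr[4]=6 > arr[6]=3
(5, 6): arr[5]=19 > arr[6]=3
(5, 7): arr[5]=19 > arr[7]=17

Total inversions: 14

The array has 14 inversion(s): (0,1), (0,4), (0,6), (1,6), (2,3), (2,4), (2,5), (2,6), (2,7), (3,4), (3,6), (4,6), (5,6), (5,7). Each pair (i,j) satisfies i < j and arr[i] > arr[j].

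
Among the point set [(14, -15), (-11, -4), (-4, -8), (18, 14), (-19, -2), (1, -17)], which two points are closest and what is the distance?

Computing all pairwise distances among 6 points:

d((14, -15), (-11, -4)) = 27.313
d((14, -15), (-4, -8)) = 19.3132
d((14, -15), (18, 14)) = 29.2746
d((14, -15), (-19, -2)) = 35.4683
d((14, -15), (1, -17)) = 13.1529
d((-11, -4), (-4, -8)) = 8.0623 <-- minimum
d((-11, -4), (18, 14)) = 34.1321
d((-11, -4), (-19, -2)) = 8.2462
d((-11, -4), (1, -17)) = 17.6918
d((-4, -8), (18, 14)) = 31.1127
d((-4, -8), (-19, -2)) = 16.1555
d((-4, -8), (1, -17)) = 10.2956
d((18, 14), (-19, -2)) = 40.3113
d((18, 14), (1, -17)) = 35.3553
d((-19, -2), (1, -17)) = 25.0

Closest pair: (-11, -4) and (-4, -8) with distance 8.0623

The closest pair is (-11, -4) and (-4, -8) with Euclidean distance 8.0623. For 6 points, brute-force pairwise comparison is shown above. For large n, the divide-and-conquer algorithm (sort by x, recurse on halves, check the dividing strip) achieves O(n log n).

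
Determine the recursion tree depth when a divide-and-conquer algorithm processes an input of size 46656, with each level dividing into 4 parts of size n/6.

For divide and conquer with division factor 6:

Problem sizes at each level:
Level 0: 46656
Level 1: 7776
Level 2: 1296
Level 3: 216
Level 4: 36
Level 5: 6
Level 6: 1

The root is level 0 and the size-1 base case is level 6 (the tree spans levels 0 through 6, i.e. 7 levels counting the root), so the depth is the number of divisions: log_6(46656) = 6

The recursion tree depth is log_6(46656) = 6. At each level, the problem size is divided by 6, so it takes 6 divisions to reduce to a base case of size 1. The algorithm makes 4 recursive calls at each level.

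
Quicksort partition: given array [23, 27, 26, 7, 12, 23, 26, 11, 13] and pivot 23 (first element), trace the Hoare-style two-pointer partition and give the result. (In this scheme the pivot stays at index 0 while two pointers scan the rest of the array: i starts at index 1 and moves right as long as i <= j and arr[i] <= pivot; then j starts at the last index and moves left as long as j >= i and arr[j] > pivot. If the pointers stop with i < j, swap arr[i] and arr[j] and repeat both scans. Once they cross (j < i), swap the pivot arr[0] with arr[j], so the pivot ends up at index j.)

Hoare-style two-pointer partition with pivot = 23:

Initial array: [23, 27, 26, 7, 12, 23, 26, 11, 13]

Pointers start at i = 1, j = 8.
i stops at index 1 (arr[1]=27 > 23), j stops at index 8 (arr[8]=13 <= 23): swap arr[1] and arr[8], array becomes [23, 13, 26, 7, 12, 23, 26, 11, 27]
i stops at index 2 (arr[2]=26 > 23), j stops at index 7 (arr[7]=11 <= 23): swap arr[2] and arr[7], array becomes [23, 13, 11, 7, 12, 23, 26, 26, 27]
i ends at 6, j ends at 5: the pointers have crossed (j < i), so scanning stops.

Swap pivot arr[0] with arr[5] to place pivot at position 5: [23, 13, 11, 7, 12, 23, 26, 26, 27]
Pivot position: 5

After partitioning with pivot 23, the array becomes [23, 13, 11, 7, 12, 23, 26, 26, 27]. The pivot is placed at index 5. All elements to the left of the pivot are <= 23, and all elements to the right are > 23.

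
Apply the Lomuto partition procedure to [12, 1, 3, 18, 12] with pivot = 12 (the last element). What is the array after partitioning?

Lomuto partition with pivot = 12:

Initial array: [12, 1, 3, 18, 12]

arr[0]=12 <= 12: swap with position 0, array becomes [12, 1, 3, 18, 12]
arr[1]=1 <= 12: swap with position 1, array becomes [12, 1, 3, 18, 12]
arr[2]=3 <= 12: swap with position 2, array becomes [12, 1, 3, 18, 12]
arr[3]=18 > 12: no swap

Place pivot at position 3: [12, 1, 3, 12, 18]
Pivot position: 3

After partitioning with pivot 12, the array becomes [12, 1, 3, 12, 18]. The pivot is placed at index 3. All elements to the left of the pivot are <= 12, and all elements to the right are > 12.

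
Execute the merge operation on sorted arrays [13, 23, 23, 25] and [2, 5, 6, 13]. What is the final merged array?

Merging process:

Compare 13 vs 2: take 2 from right. Merged: [2]
Compare 13 vs 5: take 5 from right. Merged: [2, 5]
Compare 13 vs 6: take 6 from right. Merged: [2, 5, 6]
Compare 13 vs 13: take 13 from left. Merged: [2, 5, 6, 13]
Compare 23 vs 13: take 13 from right. Merged: [2, 5, 6, 13, 13]
Append remaining from left: [23, 23, 25]. Merged: [2, 5, 6, 13, 13, 23, 23, 25]

Final merged array: [2, 5, 6, 13, 13, 23, 23, 25]
Total comparisons: 5

The merged array is [2, 5, 6, 13, 13, 23, 23, 25], requiring 5 comparisons. The merge step runs in O(n) time where n is the total number of elements.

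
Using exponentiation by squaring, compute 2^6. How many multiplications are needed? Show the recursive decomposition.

Computing 2^6 by squaring (build up from 2^1; each line after the first costs one multiplication):

2^1 = 2
2^2 = (2^1)^2 = 2^2 = 4
2^3 = 2 * 2^2 = 2 * 4 = 8
2^6 = (2^3)^2 = 8^2 = 64

Result: 64
Multiplications needed: 3 (3 lines after 2^1)

2^6 = 64. Using exponentiation by squaring, this requires 3 multiplications. The key idea: if the exponent is even, square the half-power; if odd, multiply by the base once.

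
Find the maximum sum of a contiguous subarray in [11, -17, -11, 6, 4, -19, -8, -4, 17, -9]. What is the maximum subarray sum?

Using Kadane's algorithm on [11, -17, -11, 6, 4, -19, -8, -4, 17, -9]:

Scanning through the array:
Position 1 (value -17): max_ending_here = -6, max_so_far = 11
Position 2 (value -11): max_ending_here = -11, max_so_far = 11
Position 3 (value 6): max_ending_here = 6, max_so_far = 11
Position 4 (value 4): max_ending_here = 10, max_so_far = 11
Position 5 (value -19): max_ending_here = -9, max_so_far = 11
Position 6 (value -8): max_ending_here = -8, max_so_far = 11
Position 7 (value -4): max_ending_here = -4, max_so_far = 11
Position 8 (value 17): max_ending_here = 17, max_so_far = 17
Position 9 (value -9): max_ending_here = 8, max_so_far = 17

Maximum subarray: [17]
Maximum sum: 17

The maximum subarray is [17] with sum 17. This subarray runs from index 8 to index 8.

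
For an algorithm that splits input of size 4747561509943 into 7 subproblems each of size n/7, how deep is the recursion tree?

For divide and conquer with division factor 7:

Problem sizes at each level:
Level 0: 4747561509943
Level 1: 678223072849
Level 2: 96889010407
Level 3: 13841287201
Level 4: 1977326743
Level 5: 282475249
Level 6: 40353607
Level 7: 5764801
Level 8: 823543
Level 9: 117649
Level 10: 16807
Level 11: 2401
Level 12: 343
Level 13: 49
Level 14: 7
Level 15: 1

The root is level 0 and the size-1 base case is level 15 (the tree spans levels 0 through 15, i.e. 16 levels counting the root), so the depth is the number of divisions: log_7(4747561509943) = 15

The recursion tree depth is log_7(4747561509943) = 15. At each level, the problem size is divided by 7, so it takes 15 divisions to reduce to a base case of size 1. The algorithm makes 7 recursive calls at each level.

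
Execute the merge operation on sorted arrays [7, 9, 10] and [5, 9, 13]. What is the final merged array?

Merging process:

Compare 7 vs 5: take 5 from right. Merged: [5]
Compare 7 vs 9: take 7 from left. Merged: [5, 7]
Compare 9 vs 9: take 9 from left. Merged: [5, 7, 9]
Compare 10 vs 9: take 9 from right. Merged: [5, 7, 9, 9]
Compare 10 vs 13: take 10 from left. Merged: [5, 7, 9, 9, 10]
Append remaining from right: [13]. Merged: [5, 7, 9, 9, 10, 13]

Final merged array: [5, 7, 9, 9, 10, 13]
Total comparisons: 5

The merged array is [5, 7, 9, 9, 10, 13], requiring 5 comparisons. The merge step runs in O(n) time where n is the total number of elements.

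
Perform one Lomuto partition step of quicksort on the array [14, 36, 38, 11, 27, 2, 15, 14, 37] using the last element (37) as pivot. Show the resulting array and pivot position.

Lomuto partition with pivot = 37:

Initial array: [14, 36, 38, 11, 27, 2, 15, 14, 37]

arr[0]=14 <= 37: swap with position 0, array becomes [14, 36, 38, 11, 27, 2, 15, 14, 37]
arr[1]=36 <= 37: swap with position 1, array becomes [14, 36, 38, 11, 27, 2, 15, 14, 37]
arr[2]=38 > 37: no swap
arr[3]=11 <= 37: swap with position 2, array becomes [14, 36, 11, 38, 27, 2, 15, 14, 37]
arr[4]=27 <= 37: swap with position 3, array becomes [14, 36, 11, 27, 38, 2, 15, 14, 37]
arr[5]=2 <= 37: swap with position 4, array becomes [14, 36, 11, 27, 2, 38, 15, 14, 37]
arr[6]=15 <= 37: swap with position 5, array becomes [14, 36, 11, 27, 2, 15, 38, 14, 37]
arr[7]=14 <= 37: swap with position 6, array becomes [14, 36, 11, 27, 2, 15, 14, 38, 37]

Place pivot at position 7: [14, 36, 11, 27, 2, 15, 14, 37, 38]
Pivot position: 7

After partitioning with pivot 37, the array becomes [14, 36, 11, 27, 2, 15, 14, 37, 38]. The pivot is placed at index 7. All elements to the left of the pivot are <= 37, and all elements to the right are > 37.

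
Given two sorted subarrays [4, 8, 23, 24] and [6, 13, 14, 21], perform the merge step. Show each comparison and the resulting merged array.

Merging process:

Compare 4 vs 6: take 4 from left. Merged: [4]
Compare 8 vs 6: take 6 from right. Merged: [4, 6]
Compare 8 vs 13: take 8 from left. Merged: [4, 6, 8]
Compare 23 vs 13: take 13 from right. Merged: [4, 6, 8, 13]
Compare 23 vs 14: take 14 from right. Merged: [4, 6, 8, 13, 14]
Compare 23 vs 21: take 21 from right. Merged: [4, 6, 8, 13, 14, 21]
Append remaining from left: [23, 24]. Merged: [4, 6, 8, 13, 14, 21, 23, 24]

Final merged array: [4, 6, 8, 13, 14, 21, 23, 24]
Total comparisons: 6

The merged array is [4, 6, 8, 13, 14, 21, 23, 24], requiring 6 comparisons. The merge step runs in O(n) time where n is the total number of elements.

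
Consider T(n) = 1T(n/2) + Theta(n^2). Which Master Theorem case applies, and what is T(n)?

Master Theorem for T(n) = 1T(n/2) + O(n^2):

a = 1, b = 2, c = 2
log_b(a) = log_2(1) = 0.0000

Case 3: c = 2 > log_2(1) = 0.0000
T(n) = O(n^2) = O(n^2)

For T(n) = 1T(n/2) + O(n^2): log_2(1) = 0.0000. This is Case 3 of the Master Theorem (c > log_b(a), work dominated by root), giving O(n^2).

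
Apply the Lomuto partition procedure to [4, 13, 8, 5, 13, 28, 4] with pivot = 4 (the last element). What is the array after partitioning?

Lomuto partition with pivot = 4:

Initial array: [4, 13, 8, 5, 13, 28, 4]

arr[0]=4 <= 4: swap with position 0, array becomes [4, 13, 8, 5, 13, 28, 4]
arr[1]=13 > 4: no swap
arr[2]=8 > 4: no swap
arr[3]=5 > 4: no swap
arr[4]=13 > 4: no swap
arr[5]=28 > 4: no swap

Place pivot at position 1: [4, 4, 8, 5, 13, 28, 13]
Pivot position: 1

After partitioning with pivot 4, the array becomes [4, 4, 8, 5, 13, 28, 13]. The pivot is placed at index 1. All elements to the left of the pivot are <= 4, and all elements to the right are > 4.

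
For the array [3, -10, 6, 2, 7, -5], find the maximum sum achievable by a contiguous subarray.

Using Kadane's algorithm on [3, -10, 6, 2, 7, -5]:

Scanning through the array:
Position 1 (value -10): max_ending_here = -7, max_so_far = 3
Position 2 (value 6): max_ending_here = 6, max_so_far = 6
Position 3 (value 2): max_ending_here = 8, max_so_far = 8
Position 4 (value 7): max_ending_here = 15, max_so_far = 15
Position 5 (value -5): max_ending_here = 10, max_so_far = 15

Maximum subarray: [6, 2, 7]
Maximum sum: 15

The maximum subarray is [6, 2, 7] with sum 15. This subarray runs from index 2 to index 4.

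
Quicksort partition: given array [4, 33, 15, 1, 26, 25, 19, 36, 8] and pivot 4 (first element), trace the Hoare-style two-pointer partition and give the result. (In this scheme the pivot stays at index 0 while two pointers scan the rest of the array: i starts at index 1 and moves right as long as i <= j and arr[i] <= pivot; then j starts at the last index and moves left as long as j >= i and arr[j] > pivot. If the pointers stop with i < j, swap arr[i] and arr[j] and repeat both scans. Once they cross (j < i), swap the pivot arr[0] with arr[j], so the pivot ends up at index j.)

Hoare-style two-pointer partition with pivot = 4:

Initial array: [4, 33, 15, 1, 26, 25, 19, 36, 8]

Pointers start at i = 1, j = 8.
i stops at index 1 (arr[1]=33 > 4), j stops at index 3 (arr[3]=1 <= 4): swap arr[1] and arr[3], array becomes [4, 1, 15, 33, 26, 25, 19, 36, 8]
i ends at 2, j ends at 1: the pointers have crossed (j < i), so scanning stops.

Swap pivot arr[0] with arr[1] to place pivot at position 1: [1, 4, 15, 33, 26, 25, 19, 36, 8]
Pivot position: 1

After partitioning with pivot 4, the array becomes [1, 4, 15, 33, 26, 25, 19, 36, 8]. The pivot is placed at index 1. All elements to the left of the pivot are <= 4, and all elements to the right are > 4.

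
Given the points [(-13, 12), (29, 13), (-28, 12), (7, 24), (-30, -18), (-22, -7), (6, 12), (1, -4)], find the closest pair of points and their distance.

Computing all pairwise distances among 8 points:

d((-13, 12), (29, 13)) = 42.0119
d((-13, 12), (-28, 12)) = 15.0
d((-13, 12), (7, 24)) = 23.3238
d((-13, 12), (-30, -18)) = 34.4819
d((-13, 12), (-22, -7)) = 21.0238
d((-13, 12), (6, 12)) = 19.0
d((-13, 12), (1, -4)) = 21.2603
d((29, 13), (-28, 12)) = 57.0088
d((29, 13), (7, 24)) = 24.5967
d((29, 13), (-30, -18)) = 66.6483
d((29, 13), (-22, -7)) = 54.7814
d((29, 13), (6, 12)) = 23.0217
d((29, 13), (1, -4)) = 32.7567
d((-28, 12), (7, 24)) = 37.0
d((-28, 12), (-30, -18)) = 30.0666
d((-28, 12), (-22, -7)) = 19.9249
d((-28, 12), (6, 12)) = 34.0
d((-28, 12), (1, -4)) = 33.121
d((7, 24), (-30, -18)) = 55.9732
d((7, 24), (-22, -7)) = 42.45
d((7, 24), (6, 12)) = 12.0416 <-- minimum
d((7, 24), (1, -4)) = 28.6356
d((-30, -18), (-22, -7)) = 13.6015
d((-30, -18), (6, 12)) = 46.8615
d((-30, -18), (1, -4)) = 34.0147
d((-22, -7), (6, 12)) = 33.8378
d((-22, -7), (1, -4)) = 23.1948
d((6, 12), (1, -4)) = 16.7631

Closest pair: (7, 24) and (6, 12) with distance 12.0416

The closest pair is (7, 24) and (6, 12) with Euclidean distance 12.0416. For 8 points, brute-force pairwise comparison is shown above. For large n, the divide-and-conquer algorithm (sort by x, recurse on halves, check the dividing strip) achieves O(n log n).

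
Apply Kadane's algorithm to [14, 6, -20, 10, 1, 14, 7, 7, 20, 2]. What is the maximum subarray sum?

Using Kadane's algorithm on [14, 6, -20, 10, 1, 14, 7, 7, 20, 2]:

Scanning through the array:
Position 1 (value 6): max_ending_here = 20, max_so_far = 20
Position 2 (value -20): max_ending_here = 0, max_so_far = 20
Position 3 (value 10): max_ending_here = 10, max_so_far = 20
Position 4 (value 1): max_ending_here = 11, max_so_far = 20
Position 5 (value 14): max_ending_here = 25, max_so_far = 25
Position 6 (value 7): max_ending_here = 32, max_so_far = 32
Position 7 (value 7): max_ending_here = 39, max_so_far = 39
Position 8 (value 20): max_ending_here = 59, max_so_far = 59
Position 9 (value 2): max_ending_here = 61, max_so_far = 61

Maximum subarray: [14, 6, -20, 10, 1, 14, 7, 7, 20, 2]
Maximum sum: 61

The maximum subarray is [14, 6, -20, 10, 1, 14, 7, 7, 20, 2] with sum 61. This subarray runs from index 0 to index 9.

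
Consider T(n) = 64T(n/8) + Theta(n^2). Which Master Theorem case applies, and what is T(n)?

Master Theorem for T(n) = 64T(n/8) + O(n^2):

a = 64, b = 8, c = 2
log_b(a) = log_8(64) = 2.0000

Case 2: c = 2 = log_8(64) = 2.0000
T(n) = O(n^2 log n) = O(n^2 log n)

For T(n) = 64T(n/8) + O(n^2): log_8(64) = 2.0000. This is Case 2 of the Master Theorem (c = log_b(a), equal work at all levels), giving O(n^2 log n).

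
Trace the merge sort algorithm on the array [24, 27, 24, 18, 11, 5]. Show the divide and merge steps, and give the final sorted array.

Merge sort trace:

Split: [24, 27, 24, 18, 11, 5] -> [24, 27, 24] and [18, 11, 5]
  Split: [24, 27, 24] -> [24] and [27, 24]
    Split: [27, 24] -> [27] and [24]
    Merge: [27] + [24] -> [24, 27]
  Merge: [24] + [24, 27] -> [24, 24, 27]
  Split: [18, 11, 5] -> [18] and [11, 5]
    Split: [11, 5] -> [11] and [5]
    Merge: [11] + [5] -> [5, 11]
  Merge: [18] + [5, 11] -> [5, 11, 18]
Merge: [24, 24, 27] + [5, 11, 18] -> [5, 11, 18, 24, 24, 27]

Final sorted array: [5, 11, 18, 24, 24, 27]

The merge sort proceeds by recursively splitting the array and merging sorted halves.
After all merges, the sorted array is [5, 11, 18, 24, 24, 27].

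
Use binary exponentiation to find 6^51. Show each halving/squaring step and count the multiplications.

Computing 6^51 by squaring (build up from 6^1; each line after the first costs one multiplication):

6^1 = 6
6^2 = (6^1)^2 = 6^2 = 36
6^3 = 6 * 6^2 = 6 * 36 = 216
6^6 = (6^3)^2 = 216^2 = 46656
6^12 = (6^6)^2 = 46656^2 = 2176782336
6^24 = (6^12)^2 = 2176782336^2 = 4738381338321616896
6^25 = 6 * 6^24 = 6 * 4738381338321616896 = 28430288029929701376
6^50 = (6^25)^2 = 28430288029929701376^2 = 808281277464764060643139600456536293376
6^51 = 6 * 6^50 = 6 * 808281277464764060643139600456536293376 = 4849687664788584363858837602739217760256

Result: 4849687664788584363858837602739217760256
Multiplications needed: 8 (8 lines after 6^1)

6^51 = 4849687664788584363858837602739217760256. Using exponentiation by squaring, this requires 8 multiplications. The key idea: if the exponent is even, square the half-power; if odd, multiply by the base once.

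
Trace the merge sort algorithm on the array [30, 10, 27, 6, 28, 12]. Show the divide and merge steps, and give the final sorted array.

Merge sort trace:

Split: [30, 10, 27, 6, 28, 12] -> [30, 10, 27] and [6, 28, 12]
  Split: [30, 10, 27] -> [30] and [10, 27]
    Split: [10, 27] -> [10] and [27]
    Merge: [10] + [27] -> [10, 27]
  Merge: [30] + [10, 27] -> [10, 27, 30]
  Split: [6, 28, 12] -> [6] and [28, 12]
    Split: [28, 12] -> [28] and [12]
    Merge: [28] + [12] -> [12, 28]
  Merge: [6] + [12, 28] -> [6, 12, 28]
Merge: [10, 27, 30] + [6, 12, 28] -> [6, 10, 12, 27, 28, 30]

Final sorted array: [6, 10, 12, 27, 28, 30]

The merge sort proceeds by recursively splitting the array and merging sorted halves.
After all merges, the sorted array is [6, 10, 12, 27, 28, 30].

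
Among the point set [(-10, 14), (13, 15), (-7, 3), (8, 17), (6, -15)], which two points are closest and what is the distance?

Computing all pairwise distances among 5 points:

d((-10, 14), (13, 15)) = 23.0217
d((-10, 14), (-7, 3)) = 11.4018
d((-10, 14), (8, 17)) = 18.2483
d((-10, 14), (6, -15)) = 33.121
d((13, 15), (-7, 3)) = 23.3238
d((13, 15), (8, 17)) = 5.3852 <-- minimum
d((13, 15), (6, -15)) = 30.8058
d((-7, 3), (8, 17)) = 20.5183
d((-7, 3), (6, -15)) = 22.2036
d((8, 17), (6, -15)) = 32.0624

Closest pair: (13, 15) and (8, 17) with distance 5.3852

The closest pair is (13, 15) and (8, 17) with Euclidean distance 5.3852. For 5 points, brute-force pairwise comparison is shown above. For large n, the divide-and-conquer algorithm (sort by x, recurse on halves, check the dividing strip) achieves O(n log n).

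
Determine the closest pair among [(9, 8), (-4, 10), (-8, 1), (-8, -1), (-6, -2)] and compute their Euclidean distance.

Computing all pairwise distances among 5 points:

d((9, 8), (-4, 10)) = 13.1529
d((9, 8), (-8, 1)) = 18.3848
d((9, 8), (-8, -1)) = 19.2354
d((9, 8), (-6, -2)) = 18.0278
d((-4, 10), (-8, 1)) = 9.8489
d((-4, 10), (-8, -1)) = 11.7047
d((-4, 10), (-6, -2)) = 12.1655
d((-8, 1), (-8, -1)) = 2.0 <-- minimum
d((-8, 1), (-6, -2)) = 3.6056
d((-8, -1), (-6, -2)) = 2.2361

Closest pair: (-8, 1) and (-8, -1) with distance 2.0

The closest pair is (-8, 1) and (-8, -1) with Euclidean distance 2.0. For 5 points, brute-force pairwise comparison is shown above. For large n, the divide-and-conquer algorithm (sort by x, recurse on halves, check the dividing strip) achieves O(n log n).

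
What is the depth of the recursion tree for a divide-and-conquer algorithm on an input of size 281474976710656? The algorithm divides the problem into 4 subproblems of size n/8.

For divide and conquer with division factor 8:

Problem sizes at each level:
Level 0: 281474976710656
Level 1: 35184372088832
Level 2: 4398046511104
Level 3: 549755813888
Level 4: 68719476736
Level 5: 8589934592
Level 6: 1073741824
Level 7: 134217728
Level 8: 16777216
Level 9: 2097152
Level 10: 262144
Level 11: 32768
Level 12: 4096
Level 13: 512
Level 14: 64
Level 15: 8
Level 16: 1

The root is level 0 and the size-1 base case is level 16 (the tree spans levels 0 through 16, i.e. 17 levels counting the root), so the depth is the number of divisions: log_8(281474976710656) = 16

The recursion tree depth is log_8(281474976710656) = 16. At each level, the problem size is divided by 8, so it takes 16 divisions to reduce to a base case of size 1. The algorithm makes 4 recursive calls at each level.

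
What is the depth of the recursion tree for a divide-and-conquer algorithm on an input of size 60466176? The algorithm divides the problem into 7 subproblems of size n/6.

For divide and conquer with division factor 6:

Problem sizes at each level:
Level 0: 60466176
Level 1: 10077696
Level 2: 1679616
Level 3: 279936
Level 4: 46656
Level 5: 7776
Level 6: 1296
Level 7: 216
Level 8: 36
Level 9: 6
Level 10: 1

The root is level 0 and the size-1 base case is level 10 (the tree spans levels 0 through 10, i.e. 11 levels counting the root), so the depth is the number of divisions: log_6(60466176) = 10

The recursion tree depth is log_6(60466176) = 10. At each level, the problem size is divided by 6, so it takes 10 divisions to reduce to a base case of size 1. The algorithm makes 7 recursive calls at each level.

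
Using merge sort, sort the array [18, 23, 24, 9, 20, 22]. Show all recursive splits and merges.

Merge sort trace:

Split: [18, 23, 24, 9, 20, 22] -> [18, 23, 24] and [9, 20, 22]
  Split: [18, 23, 24] -> [18] and [23, 24]
    Split: [23, 24] -> [23] and [24]
    Merge: [23] + [24] -> [23, 24]
  Merge: [18] + [23, 24] -> [18, 23, 24]
  Split: [9, 20, 22] -> [9] and [20, 22]
    Split: [20, 22] -> [20] and [22]
    Merge: [20] + [22] -> [20, 22]
  Merge: [9] + [20, 22] -> [9, 20, 22]
Merge: [18, 23, 24] + [9, 20, 22] -> [9, 18, 20, 22, 23, 24]

Final sorted array: [9, 18, 20, 22, 23, 24]

The merge sort proceeds by recursively splitting the array and merging sorted halves.
After all merges, the sorted array is [9, 18, 20, 22, 23, 24].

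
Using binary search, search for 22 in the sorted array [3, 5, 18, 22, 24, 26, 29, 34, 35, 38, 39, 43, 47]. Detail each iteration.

Binary search for 22 in [3, 5, 18, 22, 24, 26, 29, 34, 35, 38, 39, 43, 47]:

lo=0, hi=12, mid=6, arr[mid]=29 -> 29 > 22, search left half
lo=0, hi=5, mid=2, arr[mid]=18 -> 18 < 22, search right half
lo=3, hi=5, mid=4, arr[mid]=24 -> 24 > 22, search left half
lo=3, hi=3, mid=3, arr[mid]=22 -> Found target at index 3!

Binary search finds 22 at index 3 after 4 comparisons. The search repeatedly halves the search space by comparing with the middle element.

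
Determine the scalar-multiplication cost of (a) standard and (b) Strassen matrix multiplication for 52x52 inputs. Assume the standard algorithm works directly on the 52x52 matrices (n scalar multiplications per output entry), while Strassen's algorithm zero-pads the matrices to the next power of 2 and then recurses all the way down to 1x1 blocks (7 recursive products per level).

Matrix multiplication for 52x52 matrices:

Strassen's algorithm requires power-of-2 dimensions. Pad 52x52 to 64x64 (next power of 2).

Standard algorithm: 52^3 = 140608 multiplications
Strassen's algorithm: 7^(log2(64)) = 7^6 = 117649 multiplications
Savings: 140608 - 117649 = 22959 multiplications

Standard: 140608 multiplications (52^3). Strassen: 117649 multiplications (7^6, after padding to 64x64). Strassen reduces 8 recursive multiplications to 7 at each level.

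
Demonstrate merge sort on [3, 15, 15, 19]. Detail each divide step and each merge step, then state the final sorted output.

Merge sort trace:

Split: [3, 15, 15, 19] -> [3, 15] and [15, 19]
  Split: [3, 15] -> [3] and [15]
  Merge: [3] + [15] -> [3, 15]
  Split: [15, 19] -> [15] and [19]
  Merge: [15] + [19] -> [15, 19]
Merge: [3, 15] + [15, 19] -> [3, 15, 15, 19]

Final sorted array: [3, 15, 15, 19]

The merge sort proceeds by recursively splitting the array and merging sorted halves.
After all merges, the sorted array is [3, 15, 15, 19].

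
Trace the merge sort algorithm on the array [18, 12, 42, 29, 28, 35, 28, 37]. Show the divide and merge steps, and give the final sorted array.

Merge sort trace:

Split: [18, 12, 42, 29, 28, 35, 28, 37] -> [18, 12, 42, 29] and [28, 35, 28, 37]
  Split: [18, 12, 42, 29] -> [18, 12] and [42, 29]
    Split: [18, 12] -> [18] and [12]
    Merge: [18] + [12] -> [12, 18]
    Split: [42, 29] -> [42] and [29]
    Merge: [42] + [29] -> [29, 42]
  Merge: [12, 18] + [29, 42] -> [12, 18, 29, 42]
  Split: [28, 35, 28, 37] -> [28, 35] and [28, 37]
    Split: [28, 35] -> [28] and [35]
    Merge: [28] + [35] -> [28, 35]
    Split: [28, 37] -> [28] and [37]
    Merge: [28] + [37] -> [28, 37]
  Merge: [28, 35] + [28, 37] -> [28, 28, 35, 37]
Merge: [12, 18, 29, 42] + [28, 28, 35, 37] -> [12, 18, 28, 28, 29, 35, 37, 42]

Final sorted array: [12, 18, 28, 28, 29, 35, 37, 42]

The merge sort proceeds by recursively splitting the array and merging sorted halves.
After all merges, the sorted array is [12, 18, 28, 28, 29, 35, 37, 42].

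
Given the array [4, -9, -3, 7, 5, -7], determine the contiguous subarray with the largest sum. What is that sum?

Using Kadane's algorithm on [4, -9, -3, 7, 5, -7]:

Scanning through the array:
Position 1 (value -9): max_ending_here = -5, max_so_far = 4
Position 2 (value -3): max_ending_here = -3, max_so_far = 4
Position 3 (value 7): max_ending_here = 7, max_so_far = 7
Position 4 (value 5): max_ending_here = 12, max_so_far = 12
Position 5 (value -7): max_ending_here = 5, max_so_far = 12

Maximum subarray: [7, 5]
Maximum sum: 12

The maximum subarray is [7, 5] with sum 12. This subarray runs from index 3 to index 4.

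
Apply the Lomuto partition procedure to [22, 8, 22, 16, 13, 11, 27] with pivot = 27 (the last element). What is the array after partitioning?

Lomuto partition with pivot = 27:

Initial array: [22, 8, 22, 16, 13, 11, 27]

arr[0]=22 <= 27: swap with position 0, array becomes [22, 8, 22, 16, 13, 11, 27]
arr[1]=8 <= 27: swap with position 1, array becomes [22, 8, 22, 16, 13, 11, 27]
arr[2]=22 <= 27: swap with position 2, array becomes [22, 8, 22, 16, 13, 11, 27]
arr[3]=16 <= 27: swap with position 3, array becomes [22, 8, 22, 16, 13, 11, 27]
arr[4]=13 <= 27: swap with position 4, array becomes [22, 8, 22, 16, 13, 11, 27]
arr[5]=11 <= 27: swap with position 5, array becomes [22, 8, 22, 16, 13, 11, 27]

Place pivot at position 6: [22, 8, 22, 16, 13, 11, 27]
Pivot position: 6

After partitioning with pivot 27, the array becomes [22, 8, 22, 16, 13, 11, 27]. The pivot is placed at index 6. All elements to the left of the pivot are <= 27, and all elements to the right are > 27.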